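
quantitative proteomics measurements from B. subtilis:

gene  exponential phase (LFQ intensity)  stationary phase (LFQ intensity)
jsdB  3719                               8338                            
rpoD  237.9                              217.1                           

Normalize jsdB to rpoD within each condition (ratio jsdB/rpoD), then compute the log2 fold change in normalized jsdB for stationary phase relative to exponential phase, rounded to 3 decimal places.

jsdB/rpoD (exponential phase) = 3719 / 237.9 = 15.633
jsdB/rpoD (stationary phase) = 8338 / 217.1 = 38.406
Fold change = 38.406 / 15.633 = 2.4568
log2(2.4568) = 1.2968

1.297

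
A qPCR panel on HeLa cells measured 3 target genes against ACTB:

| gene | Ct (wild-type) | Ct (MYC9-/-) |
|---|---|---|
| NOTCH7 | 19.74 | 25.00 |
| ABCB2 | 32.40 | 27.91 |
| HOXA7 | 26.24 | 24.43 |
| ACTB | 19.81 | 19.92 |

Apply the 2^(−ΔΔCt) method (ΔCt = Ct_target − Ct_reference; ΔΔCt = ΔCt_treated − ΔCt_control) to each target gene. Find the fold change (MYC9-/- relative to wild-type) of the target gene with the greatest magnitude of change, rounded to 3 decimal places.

0.028

NOTCH7: ΔΔCt = (25.00−19.92) − (19.74−19.81) = 5.08 − (-0.07) = 5.15; fold change = 2^-5.15 = 0.028
ABCB2: ΔΔCt = (27.91−19.92) − (32.40−19.81) = 7.99 − 12.59 = -4.60; fold change = 2^4.60 = 24.251
HOXA7: ΔΔCt = (24.43−19.92) − (26.24−19.81) = 4.51 − 6.43 = -1.92; fold change = 2^1.92 = 3.784
NOTCH7 has the largest |ΔΔCt| = 5.15.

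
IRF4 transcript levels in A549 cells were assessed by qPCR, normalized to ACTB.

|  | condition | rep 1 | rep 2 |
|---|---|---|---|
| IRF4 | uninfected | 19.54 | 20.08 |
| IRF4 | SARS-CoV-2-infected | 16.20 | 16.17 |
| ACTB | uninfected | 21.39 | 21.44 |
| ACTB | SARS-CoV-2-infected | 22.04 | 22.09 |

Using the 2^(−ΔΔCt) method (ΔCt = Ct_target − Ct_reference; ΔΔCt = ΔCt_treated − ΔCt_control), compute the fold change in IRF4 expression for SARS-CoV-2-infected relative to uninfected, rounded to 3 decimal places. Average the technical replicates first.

19.360

Mean Ct: IRF4 uninfected 19.810; IRF4 SARS-CoV-2-infected 16.185; ACTB uninfected 21.415; ACTB SARS-CoV-2-infected 22.065
ΔCt(uninfected) = 19.810 − 21.415 = -1.605
ΔCt(SARS-CoV-2-infected) = 16.185 − 22.065 = -5.880
ΔΔCt = -5.880 − (-1.605) = -4.275
Fold change = 2^(−(-4.275)) = 2^4.275 = 19.3599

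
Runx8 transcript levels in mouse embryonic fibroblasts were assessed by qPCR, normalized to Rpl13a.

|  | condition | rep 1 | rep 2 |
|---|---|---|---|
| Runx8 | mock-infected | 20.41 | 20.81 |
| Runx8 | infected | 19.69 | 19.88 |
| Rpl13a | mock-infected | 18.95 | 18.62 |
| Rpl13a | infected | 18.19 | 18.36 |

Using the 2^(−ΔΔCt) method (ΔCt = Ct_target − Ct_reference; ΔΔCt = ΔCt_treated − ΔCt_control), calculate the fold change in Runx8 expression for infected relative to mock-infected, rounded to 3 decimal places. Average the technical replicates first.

1.244

Mean Ct: Runx8 mock-infected 20.610; Runx8 infected 19.785; Rpl13a mock-infected 18.785; Rpl13a infected 18.275
ΔCt(mock-infected) = 20.610 − 18.785 = 1.825
ΔCt(infected) = 19.785 − 18.275 = 1.510
ΔΔCt = 1.510 − 1.825 = -0.315
Fold change = 2^(−(-0.315)) = 2^0.315 = 1.2440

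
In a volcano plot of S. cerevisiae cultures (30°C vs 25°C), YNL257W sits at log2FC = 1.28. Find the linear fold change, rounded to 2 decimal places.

Fold change = 2^(1.28) = 2.428

2.43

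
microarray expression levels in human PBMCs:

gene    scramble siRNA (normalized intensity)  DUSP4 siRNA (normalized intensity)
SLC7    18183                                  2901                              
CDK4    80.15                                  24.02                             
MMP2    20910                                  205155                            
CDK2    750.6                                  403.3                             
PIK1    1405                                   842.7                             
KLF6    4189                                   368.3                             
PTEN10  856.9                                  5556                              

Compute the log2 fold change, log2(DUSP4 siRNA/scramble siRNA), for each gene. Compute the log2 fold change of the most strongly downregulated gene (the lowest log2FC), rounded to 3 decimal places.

log2(2901/18183) = -2.648  (SLC7)
log2(24.02/80.15) = -1.738  (CDK4)
log2(205155/20910) = 3.294  (MMP2)
log2(403.3/750.6) = -0.896  (CDK2)
log2(842.7/1405) = -0.737  (PIK1)
log2(368.3/4189) = -3.508  (KLF6)
log2(5556/856.9) = 2.697  (PTEN10)
KLF6 is most strongly downregulated.

-3.508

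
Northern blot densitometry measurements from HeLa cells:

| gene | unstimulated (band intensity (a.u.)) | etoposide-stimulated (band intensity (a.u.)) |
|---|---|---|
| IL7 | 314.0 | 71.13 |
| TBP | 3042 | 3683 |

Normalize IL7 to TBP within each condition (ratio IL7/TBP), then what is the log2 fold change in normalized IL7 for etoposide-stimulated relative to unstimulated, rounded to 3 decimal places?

IL7/TBP (unstimulated) = 314.0 / 3042 = 0.10322
IL7/TBP (etoposide-stimulated) = 71.13 / 3683 = 0.019313
Fold change = 0.019313 / 0.10322 = 0.1871
log2(0.1871) = -2.4181

-2.418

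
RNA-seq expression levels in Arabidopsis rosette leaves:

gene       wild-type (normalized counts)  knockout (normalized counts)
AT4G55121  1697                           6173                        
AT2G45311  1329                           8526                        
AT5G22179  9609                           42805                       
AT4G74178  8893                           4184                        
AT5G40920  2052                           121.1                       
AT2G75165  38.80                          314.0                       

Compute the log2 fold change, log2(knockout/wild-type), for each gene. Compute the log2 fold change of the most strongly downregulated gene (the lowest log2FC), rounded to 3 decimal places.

-4.083

log2(6173/1697) = 1.863  (AT4G55121)
log2(8526/1329) = 2.682  (AT2G45311)
log2(42805/9609) = 2.155  (AT5G22179)
log2(4184/8893) = -1.088  (AT4G74178)
log2(121.1/2052) = -4.083  (AT5G40920)
log2(314.0/38.80) = 3.017  (AT2G75165)
AT5G40920 is most strongly downregulated.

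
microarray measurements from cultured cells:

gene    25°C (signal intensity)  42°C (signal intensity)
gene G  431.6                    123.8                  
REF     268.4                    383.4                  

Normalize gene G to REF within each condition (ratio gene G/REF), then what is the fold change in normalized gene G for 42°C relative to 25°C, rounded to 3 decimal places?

gene G/REF (25°C) = 431.6 / 268.4 = 1.608
gene G/REF (42°C) = 123.8 / 383.4 = 0.3229
Fold change = 0.3229 / 1.608 = 0.2008

0.201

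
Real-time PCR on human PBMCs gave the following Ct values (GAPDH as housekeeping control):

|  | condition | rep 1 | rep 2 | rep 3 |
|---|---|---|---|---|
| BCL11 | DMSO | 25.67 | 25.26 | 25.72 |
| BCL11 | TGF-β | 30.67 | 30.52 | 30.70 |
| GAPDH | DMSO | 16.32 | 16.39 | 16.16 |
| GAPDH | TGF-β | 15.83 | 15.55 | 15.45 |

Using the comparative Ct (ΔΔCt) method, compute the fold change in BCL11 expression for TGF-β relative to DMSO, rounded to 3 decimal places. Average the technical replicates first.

0.018

Mean Ct: BCL11 DMSO 25.550; BCL11 TGF-β 30.630; GAPDH DMSO 16.290; GAPDH TGF-β 15.610
ΔCt(DMSO) = 25.550 − 16.290 = 9.260
ΔCt(TGF-β) = 30.630 − 15.610 = 15.020
ΔΔCt = 15.020 − 9.260 = 5.760
Fold change = 2^(−5.760) = 0.0185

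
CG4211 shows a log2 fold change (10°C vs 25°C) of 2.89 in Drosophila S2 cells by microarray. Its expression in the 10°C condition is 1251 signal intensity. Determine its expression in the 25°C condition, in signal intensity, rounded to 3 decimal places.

168.764

Fold change = 2^(2.89) = 7.4127
25°C expression = 1251 / 7.4127 = 168.764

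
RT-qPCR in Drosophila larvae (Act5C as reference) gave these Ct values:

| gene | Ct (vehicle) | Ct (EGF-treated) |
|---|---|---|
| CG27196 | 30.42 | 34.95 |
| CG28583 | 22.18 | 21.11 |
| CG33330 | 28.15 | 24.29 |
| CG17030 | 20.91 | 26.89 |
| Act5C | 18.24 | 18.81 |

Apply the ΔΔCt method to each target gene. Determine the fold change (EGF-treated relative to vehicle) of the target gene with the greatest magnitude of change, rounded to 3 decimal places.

0.024

CG27196: ΔΔCt = (34.95−18.81) − (30.42−18.24) = 16.14 − 12.18 = 3.96; fold change = 2^-3.96 = 0.064
CG28583: ΔΔCt = (21.11−18.81) − (22.18−18.24) = 2.30 − 3.94 = -1.64; fold change = 2^1.64 = 3.117
CG33330: ΔΔCt = (24.29−18.81) − (28.15−18.24) = 5.48 − 9.91 = -4.43; fold change = 2^4.43 = 21.556
CG17030: ΔΔCt = (26.89−18.81) − (20.91−18.24) = 8.08 − 2.67 = 5.41; fold change = 2^-5.41 = 0.024
CG17030 has the largest |ΔΔCt| = 5.41.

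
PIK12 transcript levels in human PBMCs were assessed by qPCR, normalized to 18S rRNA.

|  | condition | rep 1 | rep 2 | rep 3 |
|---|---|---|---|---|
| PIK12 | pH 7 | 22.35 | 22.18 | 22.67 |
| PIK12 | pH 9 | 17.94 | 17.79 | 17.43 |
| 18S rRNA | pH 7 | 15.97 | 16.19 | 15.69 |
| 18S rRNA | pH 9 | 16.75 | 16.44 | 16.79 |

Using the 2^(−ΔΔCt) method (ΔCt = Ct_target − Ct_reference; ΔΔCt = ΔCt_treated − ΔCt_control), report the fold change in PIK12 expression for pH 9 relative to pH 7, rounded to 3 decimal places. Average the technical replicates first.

Mean Ct: PIK12 pH 7 22.400; PIK12 pH 9 17.720; 18S rRNA pH 7 15.950; 18S rRNA pH 9 16.660
ΔCt(pH 7) = 22.400 − 15.950 = 6.450
ΔCt(pH 9) = 17.720 − 16.660 = 1.060
ΔΔCt = 1.060 − 6.450 = -5.390
Fold change = 2^(−(-5.390)) = 2^5.390 = 41.9326

41.933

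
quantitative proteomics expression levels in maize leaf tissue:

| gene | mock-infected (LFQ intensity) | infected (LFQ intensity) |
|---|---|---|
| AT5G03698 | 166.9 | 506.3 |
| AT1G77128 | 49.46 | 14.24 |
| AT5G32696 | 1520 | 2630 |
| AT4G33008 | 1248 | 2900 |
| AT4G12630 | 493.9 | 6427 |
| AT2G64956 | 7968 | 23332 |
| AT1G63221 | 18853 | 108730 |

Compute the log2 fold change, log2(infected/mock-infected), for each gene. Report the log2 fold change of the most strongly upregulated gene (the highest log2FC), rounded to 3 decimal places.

3.702

log2(506.3/166.9) = 1.601  (AT5G03698)
log2(14.24/49.46) = -1.796  (AT1G77128)
log2(2630/1520) = 0.791  (AT5G32696)
log2(2900/1248) = 1.216  (AT4G33008)
log2(6427/493.9) = 3.702  (AT4G12630)
log2(23332/7968) = 1.550  (AT2G64956)
log2(108730/18853) = 2.528  (AT1G63221)
AT4G12630 is most strongly upregulated.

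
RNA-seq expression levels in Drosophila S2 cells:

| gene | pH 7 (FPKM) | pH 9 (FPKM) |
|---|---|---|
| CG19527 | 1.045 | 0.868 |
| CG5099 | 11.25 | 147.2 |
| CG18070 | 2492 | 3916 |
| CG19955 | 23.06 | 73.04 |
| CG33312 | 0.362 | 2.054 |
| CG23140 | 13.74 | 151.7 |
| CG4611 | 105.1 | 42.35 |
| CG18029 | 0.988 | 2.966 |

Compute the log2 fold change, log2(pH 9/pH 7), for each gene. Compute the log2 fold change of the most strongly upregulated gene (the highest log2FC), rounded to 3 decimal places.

3.710

log2(0.868/1.045) = -0.268  (CG19527)
log2(147.2/11.25) = 3.710  (CG5099)
log2(3916/2492) = 0.652  (CG18070)
log2(73.04/23.06) = 1.663  (CG19955)
log2(2.054/0.362) = 2.504  (CG33312)
log2(151.7/13.74) = 3.465  (CG23140)
log2(42.35/105.1) = -1.311  (CG4611)
log2(2.966/0.988) = 1.586  (CG18029)
CG5099 is most strongly upregulated.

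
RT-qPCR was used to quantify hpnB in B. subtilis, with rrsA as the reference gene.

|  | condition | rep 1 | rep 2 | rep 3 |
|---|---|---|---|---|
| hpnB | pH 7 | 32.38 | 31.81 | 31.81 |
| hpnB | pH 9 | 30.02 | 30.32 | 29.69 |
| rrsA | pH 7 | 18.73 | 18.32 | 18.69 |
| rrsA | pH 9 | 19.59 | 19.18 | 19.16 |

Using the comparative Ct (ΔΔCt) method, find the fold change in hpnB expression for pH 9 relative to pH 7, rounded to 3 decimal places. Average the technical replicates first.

Mean Ct: hpnB pH 7 32.000; hpnB pH 9 30.010; rrsA pH 7 18.580; rrsA pH 9 19.310
ΔCt(pH 7) = 32.000 − 18.580 = 13.420
ΔCt(pH 9) = 30.010 − 19.310 = 10.700
ΔΔCt = 10.700 − 13.420 = -2.720
Fold change = 2^(−(-2.720)) = 2^2.720 = 6.5887

6.589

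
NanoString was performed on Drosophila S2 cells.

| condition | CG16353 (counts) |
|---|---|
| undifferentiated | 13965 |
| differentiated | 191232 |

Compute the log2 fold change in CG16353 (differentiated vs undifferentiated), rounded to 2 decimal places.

Fold change = 191232 / 13965 = 13.6937
log2(13.6937) = 3.775

3.78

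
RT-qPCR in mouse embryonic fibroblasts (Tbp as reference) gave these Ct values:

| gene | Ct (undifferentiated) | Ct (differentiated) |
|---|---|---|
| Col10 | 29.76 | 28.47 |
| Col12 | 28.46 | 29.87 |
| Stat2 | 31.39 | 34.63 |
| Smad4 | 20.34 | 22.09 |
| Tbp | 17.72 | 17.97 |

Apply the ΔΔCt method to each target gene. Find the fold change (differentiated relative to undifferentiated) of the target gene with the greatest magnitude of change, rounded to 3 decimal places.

0.126

Col10: ΔΔCt = (28.47−17.97) − (29.76−17.72) = 10.50 − 12.04 = -1.54; fold change = 2^1.54 = 2.908
Col12: ΔΔCt = (29.87−17.97) − (28.46−17.72) = 11.90 − 10.74 = 1.16; fold change = 2^-1.16 = 0.448
Stat2: ΔΔCt = (34.63−17.97) − (31.39−17.72) = 16.66 − 13.67 = 2.99; fold change = 2^-2.99 = 0.126
Smad4: ΔΔCt = (22.09−17.97) − (20.34−17.72) = 4.12 − 2.62 = 1.50; fold change = 2^-1.50 = 0.354
Stat2 has the largest |ΔΔCt| = 2.99.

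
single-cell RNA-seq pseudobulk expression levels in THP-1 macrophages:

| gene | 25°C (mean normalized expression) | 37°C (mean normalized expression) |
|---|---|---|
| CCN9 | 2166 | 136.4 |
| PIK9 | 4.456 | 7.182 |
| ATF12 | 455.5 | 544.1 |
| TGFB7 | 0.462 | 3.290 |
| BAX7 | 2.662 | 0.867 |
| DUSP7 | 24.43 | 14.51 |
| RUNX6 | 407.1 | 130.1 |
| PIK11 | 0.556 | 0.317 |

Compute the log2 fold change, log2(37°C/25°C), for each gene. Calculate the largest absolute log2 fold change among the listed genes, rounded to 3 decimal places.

log2(136.4/2166) = -3.989  (CCN9)
log2(7.182/4.456) = 0.689  (PIK9)
log2(544.1/455.5) = 0.256  (ATF12)
log2(3.290/0.462) = 2.832  (TGFB7)
log2(0.867/2.662) = -1.618  (BAX7)
log2(14.51/24.43) = -0.752  (DUSP7)
log2(130.1/407.1) = -1.646  (RUNX6)
log2(0.317/0.556) = -0.811  (PIK11)
The largest magnitude belongs to CCN9.

3.989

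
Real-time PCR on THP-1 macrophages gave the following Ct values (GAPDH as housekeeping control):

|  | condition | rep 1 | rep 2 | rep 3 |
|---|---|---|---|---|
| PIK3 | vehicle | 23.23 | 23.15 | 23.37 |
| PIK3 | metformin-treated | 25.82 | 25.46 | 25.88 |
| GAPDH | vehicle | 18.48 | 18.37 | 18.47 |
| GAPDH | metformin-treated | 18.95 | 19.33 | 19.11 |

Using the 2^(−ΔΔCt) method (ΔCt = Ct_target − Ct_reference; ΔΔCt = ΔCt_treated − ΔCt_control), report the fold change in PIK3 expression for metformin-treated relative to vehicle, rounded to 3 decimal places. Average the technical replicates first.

Mean Ct: PIK3 vehicle 23.250; PIK3 metformin-treated 25.720; GAPDH vehicle 18.440; GAPDH metformin-treated 19.130
ΔCt(vehicle) = 23.250 − 18.440 = 4.810
ΔCt(metformin-treated) = 25.720 − 19.130 = 6.590
ΔΔCt = 6.590 − 4.810 = 1.780
Fold change = 2^(−1.780) = 0.2912

0.291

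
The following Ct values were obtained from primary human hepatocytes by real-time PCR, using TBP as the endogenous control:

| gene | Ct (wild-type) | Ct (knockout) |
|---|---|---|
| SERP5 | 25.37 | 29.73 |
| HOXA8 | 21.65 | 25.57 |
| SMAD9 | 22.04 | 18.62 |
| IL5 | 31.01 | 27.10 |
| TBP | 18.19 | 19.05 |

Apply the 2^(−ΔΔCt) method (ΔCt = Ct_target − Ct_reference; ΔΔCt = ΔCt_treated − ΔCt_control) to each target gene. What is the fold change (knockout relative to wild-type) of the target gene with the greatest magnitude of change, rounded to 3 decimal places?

SERP5: ΔΔCt = (29.73−19.05) − (25.37−18.19) = 10.68 − 7.18 = 3.50; fold change = 2^-3.50 = 0.088
HOXA8: ΔΔCt = (25.57−19.05) − (21.65−18.19) = 6.52 − 3.46 = 3.06; fold change = 2^-3.06 = 0.120
SMAD9: ΔΔCt = (18.62−19.05) − (22.04−18.19) = -0.43 − 3.85 = -4.28; fold change = 2^4.28 = 19.427
IL5: ΔΔCt = (27.10−19.05) − (31.01−18.19) = 8.05 − 12.82 = -4.77; fold change = 2^4.77 = 27.284
IL5 has the largest |ΔΔCt| = 4.77.

27.284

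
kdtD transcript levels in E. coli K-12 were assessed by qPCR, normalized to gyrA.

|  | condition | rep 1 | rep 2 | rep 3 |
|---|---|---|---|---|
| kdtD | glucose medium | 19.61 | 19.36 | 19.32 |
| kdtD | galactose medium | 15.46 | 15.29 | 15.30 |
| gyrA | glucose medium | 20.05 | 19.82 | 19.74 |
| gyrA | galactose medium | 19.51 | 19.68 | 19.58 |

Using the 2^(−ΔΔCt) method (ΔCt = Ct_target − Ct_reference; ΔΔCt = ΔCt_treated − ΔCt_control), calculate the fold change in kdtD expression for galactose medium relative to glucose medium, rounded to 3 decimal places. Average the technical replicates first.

Mean Ct: kdtD glucose medium 19.430; kdtD galactose medium 15.350; gyrA glucose medium 19.870; gyrA galactose medium 19.590
ΔCt(glucose medium) = 19.430 − 19.870 = -0.440
ΔCt(galactose medium) = 15.350 − 19.590 = -4.240
ΔΔCt = -4.240 − (-0.440) = -3.800
Fold change = 2^(−(-3.800)) = 2^3.800 = 13.9288

13.929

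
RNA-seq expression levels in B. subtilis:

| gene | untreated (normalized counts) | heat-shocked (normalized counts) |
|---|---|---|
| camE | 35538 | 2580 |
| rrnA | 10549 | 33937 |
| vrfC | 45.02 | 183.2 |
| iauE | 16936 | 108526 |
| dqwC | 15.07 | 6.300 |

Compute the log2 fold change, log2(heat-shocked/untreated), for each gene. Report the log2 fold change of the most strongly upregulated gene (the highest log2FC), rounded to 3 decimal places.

log2(2580/35538) = -3.784  (camE)
log2(33937/10549) = 1.686  (rrnA)
log2(183.2/45.02) = 2.025  (vrfC)
log2(108526/16936) = 2.680  (iauE)
log2(6.300/15.07) = -1.258  (dqwC)
iauE is most strongly upregulated.

2.680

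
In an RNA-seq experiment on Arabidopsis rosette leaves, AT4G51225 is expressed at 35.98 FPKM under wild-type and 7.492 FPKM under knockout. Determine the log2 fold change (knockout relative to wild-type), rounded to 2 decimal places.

Fold change = 7.492 / 35.98 = 0.2082
log2(0.2082) = -2.264

-2.26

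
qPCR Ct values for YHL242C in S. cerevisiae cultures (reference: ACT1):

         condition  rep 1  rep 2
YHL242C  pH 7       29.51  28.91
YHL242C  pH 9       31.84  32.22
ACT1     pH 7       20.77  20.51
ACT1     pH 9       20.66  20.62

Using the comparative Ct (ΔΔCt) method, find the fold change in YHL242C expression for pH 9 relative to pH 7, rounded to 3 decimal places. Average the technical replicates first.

0.142

Mean Ct: YHL242C pH 7 29.210; YHL242C pH 9 32.030; ACT1 pH 7 20.640; ACT1 pH 9 20.640
ΔCt(pH 7) = 29.210 − 20.640 = 8.570
ΔCt(pH 9) = 32.030 − 20.640 = 11.390
ΔΔCt = 11.390 − 8.570 = 2.820
Fold change = 2^(−2.820) = 0.1416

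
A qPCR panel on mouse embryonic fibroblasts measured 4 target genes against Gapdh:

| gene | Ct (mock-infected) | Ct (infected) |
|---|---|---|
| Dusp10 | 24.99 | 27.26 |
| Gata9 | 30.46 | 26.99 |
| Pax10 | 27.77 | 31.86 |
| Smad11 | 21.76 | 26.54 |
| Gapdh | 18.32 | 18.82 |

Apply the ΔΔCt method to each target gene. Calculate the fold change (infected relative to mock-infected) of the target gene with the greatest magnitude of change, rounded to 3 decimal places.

Dusp10: ΔΔCt = (27.26−18.82) − (24.99−18.32) = 8.44 − 6.67 = 1.77; fold change = 2^-1.77 = 0.293
Gata9: ΔΔCt = (26.99−18.82) − (30.46−18.32) = 8.17 − 12.14 = -3.97; fold change = 2^3.97 = 15.671
Pax10: ΔΔCt = (31.86−18.82) − (27.77−18.32) = 13.04 − 9.45 = 3.59; fold change = 2^-3.59 = 0.083
Smad11: ΔΔCt = (26.54−18.82) − (21.76−18.32) = 7.72 − 3.44 = 4.28; fold change = 2^-4.28 = 0.051
Smad11 has the largest |ΔΔCt| = 4.28.

0.051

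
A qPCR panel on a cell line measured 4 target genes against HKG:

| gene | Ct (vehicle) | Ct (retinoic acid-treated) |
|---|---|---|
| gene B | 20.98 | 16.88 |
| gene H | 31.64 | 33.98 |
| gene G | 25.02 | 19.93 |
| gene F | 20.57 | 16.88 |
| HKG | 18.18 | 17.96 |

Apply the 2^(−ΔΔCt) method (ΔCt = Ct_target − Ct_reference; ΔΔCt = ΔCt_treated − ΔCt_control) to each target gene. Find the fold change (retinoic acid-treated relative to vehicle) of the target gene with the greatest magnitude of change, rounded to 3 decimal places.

29.243

gene B: ΔΔCt = (16.88−17.96) − (20.98−18.18) = -1.08 − 2.80 = -3.88; fold change = 2^3.88 = 14.723
gene H: ΔΔCt = (33.98−17.96) − (31.64−18.18) = 16.02 − 13.46 = 2.56; fold change = 2^-2.56 = 0.170
gene G: ΔΔCt = (19.93−17.96) − (25.02−18.18) = 1.97 − 6.84 = -4.87; fold change = 2^4.87 = 29.243
gene F: ΔΔCt = (16.88−17.96) − (20.57−18.18) = -1.08 − 2.39 = -3.47; fold change = 2^3.47 = 11.081
gene G has the largest |ΔΔCt| = 4.87.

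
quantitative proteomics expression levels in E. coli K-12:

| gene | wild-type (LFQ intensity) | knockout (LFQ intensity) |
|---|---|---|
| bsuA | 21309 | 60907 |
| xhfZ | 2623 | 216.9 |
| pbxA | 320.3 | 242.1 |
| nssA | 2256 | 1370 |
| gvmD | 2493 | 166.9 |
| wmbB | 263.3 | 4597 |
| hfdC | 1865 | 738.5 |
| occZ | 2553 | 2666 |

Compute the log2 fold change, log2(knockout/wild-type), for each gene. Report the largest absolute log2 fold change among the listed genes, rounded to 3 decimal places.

log2(60907/21309) = 1.515  (bsuA)
log2(216.9/2623) = -3.596  (xhfZ)
log2(242.1/320.3) = -0.404  (pbxA)
log2(1370/2256) = -0.720  (nssA)
log2(166.9/2493) = -3.901  (gvmD)
log2(4597/263.3) = 4.126  (wmbB)
log2(738.5/1865) = -1.337  (hfdC)
log2(2666/2553) = 0.062  (occZ)
The largest magnitude belongs to wmbB.

4.126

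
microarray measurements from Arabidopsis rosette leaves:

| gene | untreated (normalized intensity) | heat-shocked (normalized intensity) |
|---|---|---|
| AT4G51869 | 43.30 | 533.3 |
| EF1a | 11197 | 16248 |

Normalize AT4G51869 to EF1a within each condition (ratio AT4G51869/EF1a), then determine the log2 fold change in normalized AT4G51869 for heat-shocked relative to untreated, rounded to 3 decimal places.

3.085

AT4G51869/EF1a (untreated) = 43.30 / 11197 = 0.0038671
AT4G51869/EF1a (heat-shocked) = 533.3 / 16248 = 0.032823
Fold change = 0.032823 / 0.0038671 = 8.4876
log2(8.4876) = 3.0854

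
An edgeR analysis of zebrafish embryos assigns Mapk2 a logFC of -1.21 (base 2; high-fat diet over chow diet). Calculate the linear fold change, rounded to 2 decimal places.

Fold change = 2^(-1.21) = 0.432
That is, Mapk2 drops to 43.2% of the chow diet level.

0.43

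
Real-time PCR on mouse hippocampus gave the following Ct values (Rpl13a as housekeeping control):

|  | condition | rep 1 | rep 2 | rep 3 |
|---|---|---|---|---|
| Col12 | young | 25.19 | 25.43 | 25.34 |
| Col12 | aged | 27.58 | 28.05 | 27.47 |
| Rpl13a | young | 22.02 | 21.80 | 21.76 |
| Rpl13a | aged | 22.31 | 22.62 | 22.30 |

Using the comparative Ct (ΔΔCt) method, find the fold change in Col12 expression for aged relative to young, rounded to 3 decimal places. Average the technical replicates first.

Mean Ct: Col12 young 25.320; Col12 aged 27.700; Rpl13a young 21.860; Rpl13a aged 22.410
ΔCt(young) = 25.320 − 21.860 = 3.460
ΔCt(aged) = 27.700 − 22.410 = 5.290
ΔΔCt = 5.290 − 3.460 = 1.830
Fold change = 2^(−1.830) = 0.2813

0.281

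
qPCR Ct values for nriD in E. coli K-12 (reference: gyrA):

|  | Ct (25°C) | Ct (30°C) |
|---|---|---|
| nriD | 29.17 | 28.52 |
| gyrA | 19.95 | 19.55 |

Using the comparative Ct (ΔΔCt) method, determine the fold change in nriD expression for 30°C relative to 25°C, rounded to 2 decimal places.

ΔCt(25°C) = 29.170 − 19.950 = 9.220
ΔCt(30°C) = 28.520 − 19.550 = 8.970
ΔΔCt = 8.970 − 9.220 = -0.250
Fold change = 2^(−(-0.250)) = 2^0.250 = 1.189

1.19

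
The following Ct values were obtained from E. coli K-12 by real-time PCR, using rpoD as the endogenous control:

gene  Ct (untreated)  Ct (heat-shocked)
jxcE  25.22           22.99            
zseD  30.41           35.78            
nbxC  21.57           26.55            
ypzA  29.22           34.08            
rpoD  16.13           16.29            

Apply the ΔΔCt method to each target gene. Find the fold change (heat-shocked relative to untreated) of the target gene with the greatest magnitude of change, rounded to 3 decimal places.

jxcE: ΔΔCt = (22.99−16.29) − (25.22−16.13) = 6.70 − 9.09 = -2.39; fold change = 2^2.39 = 5.242
zseD: ΔΔCt = (35.78−16.29) − (30.41−16.13) = 19.49 − 14.28 = 5.21; fold change = 2^-5.21 = 0.027
nbxC: ΔΔCt = (26.55−16.29) − (21.57−16.13) = 10.26 − 5.44 = 4.82; fold change = 2^-4.82 = 0.035
ypzA: ΔΔCt = (34.08−16.29) − (29.22−16.13) = 17.79 − 13.09 = 4.70; fold change = 2^-4.70 = 0.038
zseD has the largest |ΔΔCt| = 5.21.

0.027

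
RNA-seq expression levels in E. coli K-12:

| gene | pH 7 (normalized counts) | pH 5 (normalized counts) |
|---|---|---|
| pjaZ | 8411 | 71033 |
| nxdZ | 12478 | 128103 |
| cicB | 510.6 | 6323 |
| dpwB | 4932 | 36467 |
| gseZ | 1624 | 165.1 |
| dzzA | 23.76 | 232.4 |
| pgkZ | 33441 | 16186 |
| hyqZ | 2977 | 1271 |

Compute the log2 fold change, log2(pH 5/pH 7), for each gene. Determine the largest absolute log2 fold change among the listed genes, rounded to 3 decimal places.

3.630

log2(71033/8411) = 3.078  (pjaZ)
log2(128103/12478) = 3.360  (nxdZ)
log2(6323/510.6) = 3.630  (cicB)
log2(36467/4932) = 2.886  (dpwB)
log2(165.1/1624) = -3.298  (gseZ)
log2(232.4/23.76) = 3.290  (dzzA)
log2(16186/33441) = -1.047  (pgkZ)
log2(1271/2977) = -1.228  (hyqZ)
The largest magnitude belongs to cicB.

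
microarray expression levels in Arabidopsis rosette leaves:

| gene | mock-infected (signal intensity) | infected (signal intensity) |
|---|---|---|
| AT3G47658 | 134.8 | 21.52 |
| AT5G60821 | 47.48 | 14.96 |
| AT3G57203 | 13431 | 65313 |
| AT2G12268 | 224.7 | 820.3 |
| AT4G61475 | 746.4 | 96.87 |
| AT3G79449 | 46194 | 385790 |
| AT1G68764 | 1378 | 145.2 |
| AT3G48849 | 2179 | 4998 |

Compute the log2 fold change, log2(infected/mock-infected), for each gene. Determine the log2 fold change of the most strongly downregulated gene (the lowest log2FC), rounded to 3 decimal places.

log2(21.52/134.8) = -2.647  (AT3G47658)
log2(14.96/47.48) = -1.666  (AT5G60821)
log2(65313/13431) = 2.282  (AT3G57203)
log2(820.3/224.7) = 1.868  (AT2G12268)
log2(96.87/746.4) = -2.946  (AT4G61475)
log2(385790/46194) = 3.062  (AT3G79449)
log2(145.2/1378) = -3.246  (AT1G68764)
log2(4998/2179) = 1.198  (AT3G48849)
AT1G68764 is most strongly downregulated.

-3.246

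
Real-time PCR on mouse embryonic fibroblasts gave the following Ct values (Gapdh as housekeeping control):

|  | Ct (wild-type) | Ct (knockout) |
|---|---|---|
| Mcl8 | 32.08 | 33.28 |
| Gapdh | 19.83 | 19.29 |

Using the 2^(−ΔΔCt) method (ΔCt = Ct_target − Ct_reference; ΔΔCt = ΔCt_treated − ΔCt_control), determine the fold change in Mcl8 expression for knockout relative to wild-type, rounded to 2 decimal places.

0.30

ΔCt(wild-type) = 32.080 − 19.830 = 12.250
ΔCt(knockout) = 33.280 − 19.290 = 13.990
ΔΔCt = 13.990 − 12.250 = 1.740
Fold change = 2^(−1.740) = 0.299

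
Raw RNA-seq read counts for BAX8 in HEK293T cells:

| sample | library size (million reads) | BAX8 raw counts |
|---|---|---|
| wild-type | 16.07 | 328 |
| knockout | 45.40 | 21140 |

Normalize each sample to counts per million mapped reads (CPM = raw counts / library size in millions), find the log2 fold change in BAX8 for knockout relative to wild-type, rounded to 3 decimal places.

CPM(wild-type) = 328 / 16.07 = 20.4107
CPM(knockout) = 21140 / 45.40 = 465.6388
Fold change = 465.6388 / 20.4107 = 22.81346
log2(22.81346) = 4.5118

4.512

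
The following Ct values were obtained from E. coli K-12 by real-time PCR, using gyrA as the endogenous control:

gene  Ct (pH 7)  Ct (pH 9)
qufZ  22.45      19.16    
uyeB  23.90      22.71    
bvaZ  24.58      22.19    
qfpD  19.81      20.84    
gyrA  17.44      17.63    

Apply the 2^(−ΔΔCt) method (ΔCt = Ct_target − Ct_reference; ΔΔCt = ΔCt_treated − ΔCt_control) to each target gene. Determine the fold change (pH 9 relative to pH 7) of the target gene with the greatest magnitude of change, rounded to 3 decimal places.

11.158

qufZ: ΔΔCt = (19.16−17.63) − (22.45−17.44) = 1.53 − 5.01 = -3.48; fold change = 2^3.48 = 11.158
uyeB: ΔΔCt = (22.71−17.63) − (23.90−17.44) = 5.08 − 6.46 = -1.38; fold change = 2^1.38 = 2.603
bvaZ: ΔΔCt = (22.19−17.63) − (24.58−17.44) = 4.56 − 7.14 = -2.58; fold change = 2^2.58 = 5.979
qfpD: ΔΔCt = (20.84−17.63) − (19.81−17.44) = 3.21 − 2.37 = 0.84; fold change = 2^-0.84 = 0.559
qufZ has the largest |ΔΔCt| = 3.48.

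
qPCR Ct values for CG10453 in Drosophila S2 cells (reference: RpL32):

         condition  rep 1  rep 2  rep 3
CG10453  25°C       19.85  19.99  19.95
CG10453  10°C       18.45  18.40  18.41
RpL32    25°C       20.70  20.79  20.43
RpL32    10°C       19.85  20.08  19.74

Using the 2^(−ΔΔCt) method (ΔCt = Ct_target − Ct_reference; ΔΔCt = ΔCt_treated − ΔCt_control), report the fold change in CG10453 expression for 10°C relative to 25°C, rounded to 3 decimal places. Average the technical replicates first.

Mean Ct: CG10453 25°C 19.930; CG10453 10°C 18.420; RpL32 25°C 20.640; RpL32 10°C 19.890
ΔCt(25°C) = 19.930 − 20.640 = -0.710
ΔCt(10°C) = 18.420 − 19.890 = -1.470
ΔΔCt = -1.470 − (-0.710) = -0.760
Fold change = 2^(−(-0.760)) = 2^0.760 = 1.6935

1.693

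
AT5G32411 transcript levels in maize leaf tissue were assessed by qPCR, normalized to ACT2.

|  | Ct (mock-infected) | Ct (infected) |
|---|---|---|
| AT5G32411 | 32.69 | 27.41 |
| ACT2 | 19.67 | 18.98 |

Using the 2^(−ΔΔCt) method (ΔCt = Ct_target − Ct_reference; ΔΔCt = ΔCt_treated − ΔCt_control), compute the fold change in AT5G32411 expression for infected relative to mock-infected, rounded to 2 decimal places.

24.08

ΔCt(mock-infected) = 32.690 − 19.670 = 13.020
ΔCt(infected) = 27.410 − 18.980 = 8.430
ΔΔCt = 8.430 − 13.020 = -4.590
Fold change = 2^(−(-4.590)) = 2^4.590 = 24.084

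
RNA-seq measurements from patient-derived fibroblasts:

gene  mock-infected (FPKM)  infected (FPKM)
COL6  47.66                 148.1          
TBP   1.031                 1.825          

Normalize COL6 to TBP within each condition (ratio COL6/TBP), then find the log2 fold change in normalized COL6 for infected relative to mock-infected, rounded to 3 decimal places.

COL6/TBP (mock-infected) = 47.66 / 1.031 = 46.227
COL6/TBP (infected) = 148.1 / 1.825 = 81.151
Fold change = 81.151 / 46.227 = 1.7555
log2(1.7555) = 0.8119

0.812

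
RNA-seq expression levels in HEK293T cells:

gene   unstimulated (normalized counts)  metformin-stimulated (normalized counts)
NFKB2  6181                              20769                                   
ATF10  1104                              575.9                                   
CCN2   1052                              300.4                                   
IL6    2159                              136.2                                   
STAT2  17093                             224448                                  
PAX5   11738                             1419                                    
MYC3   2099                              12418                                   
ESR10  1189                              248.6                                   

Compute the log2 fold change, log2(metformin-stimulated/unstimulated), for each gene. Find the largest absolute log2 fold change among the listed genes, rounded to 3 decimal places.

log2(20769/6181) = 1.749  (NFKB2)
log2(575.9/1104) = -0.939  (ATF10)
log2(300.4/1052) = -1.808  (CCN2)
log2(136.2/2159) = -3.987  (IL6)
log2(224448/17093) = 3.715  (STAT2)
log2(1419/11738) = -3.048  (PAX5)
log2(12418/2099) = 2.565  (MYC3)
log2(248.6/1189) = -2.258  (ESR10)
The largest magnitude belongs to IL6.

3.987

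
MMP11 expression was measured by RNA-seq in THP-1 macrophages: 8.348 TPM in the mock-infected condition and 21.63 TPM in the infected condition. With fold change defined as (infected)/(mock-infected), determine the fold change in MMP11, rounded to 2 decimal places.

Fold change = 21.63 / 8.348 = 2.591
MMP11 is upregulated.

2.59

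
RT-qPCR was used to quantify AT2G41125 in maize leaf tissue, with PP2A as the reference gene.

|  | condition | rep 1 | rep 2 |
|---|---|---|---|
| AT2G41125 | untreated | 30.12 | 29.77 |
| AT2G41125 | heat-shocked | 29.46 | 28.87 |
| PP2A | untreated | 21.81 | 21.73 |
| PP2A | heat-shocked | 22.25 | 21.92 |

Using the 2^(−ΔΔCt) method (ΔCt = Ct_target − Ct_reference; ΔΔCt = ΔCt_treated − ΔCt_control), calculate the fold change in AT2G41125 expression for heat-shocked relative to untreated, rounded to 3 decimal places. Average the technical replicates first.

2.136

Mean Ct: AT2G41125 untreated 29.945; AT2G41125 heat-shocked 29.165; PP2A untreated 21.770; PP2A heat-shocked 22.085
ΔCt(untreated) = 29.945 − 21.770 = 8.175
ΔCt(heat-shocked) = 29.165 − 22.085 = 7.080
ΔΔCt = 7.080 − 8.175 = -1.095
Fold change = 2^(−(-1.095)) = 2^1.095 = 2.1361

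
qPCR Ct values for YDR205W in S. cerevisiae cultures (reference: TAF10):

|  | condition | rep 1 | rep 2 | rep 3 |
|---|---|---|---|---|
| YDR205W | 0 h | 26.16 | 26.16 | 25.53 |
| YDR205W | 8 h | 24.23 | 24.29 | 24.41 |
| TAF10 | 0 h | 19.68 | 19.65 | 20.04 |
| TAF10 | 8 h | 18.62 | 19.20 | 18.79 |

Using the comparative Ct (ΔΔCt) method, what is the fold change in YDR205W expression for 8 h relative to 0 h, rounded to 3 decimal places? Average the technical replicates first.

Mean Ct: YDR205W 0 h 25.950; YDR205W 8 h 24.310; TAF10 0 h 19.790; TAF10 8 h 18.870
ΔCt(0 h) = 25.950 − 19.790 = 6.160
ΔCt(8 h) = 24.310 − 18.870 = 5.440
ΔΔCt = 5.440 − 6.160 = -0.720
Fold change = 2^(−(-0.720)) = 2^0.720 = 1.6472

1.647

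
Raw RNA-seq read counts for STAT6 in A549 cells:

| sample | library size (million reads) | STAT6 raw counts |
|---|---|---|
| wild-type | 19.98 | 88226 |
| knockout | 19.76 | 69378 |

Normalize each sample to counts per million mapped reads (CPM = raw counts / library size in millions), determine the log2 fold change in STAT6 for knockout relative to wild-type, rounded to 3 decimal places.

CPM(wild-type) = 88226 / 19.98 = 4415.7157
CPM(knockout) = 69378 / 19.76 = 3511.0324
Fold change = 3511.0324 / 4415.7157 = 0.79512
log2(0.79512) = -0.3308

-0.331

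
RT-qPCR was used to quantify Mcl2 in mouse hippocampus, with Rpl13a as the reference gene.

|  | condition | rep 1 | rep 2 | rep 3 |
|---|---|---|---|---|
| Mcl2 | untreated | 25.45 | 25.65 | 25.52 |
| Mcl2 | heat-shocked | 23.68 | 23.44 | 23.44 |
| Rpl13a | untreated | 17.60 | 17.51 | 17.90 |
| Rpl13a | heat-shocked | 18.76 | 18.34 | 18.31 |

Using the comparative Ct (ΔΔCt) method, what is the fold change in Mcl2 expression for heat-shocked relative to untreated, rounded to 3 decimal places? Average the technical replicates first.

Mean Ct: Mcl2 untreated 25.540; Mcl2 heat-shocked 23.520; Rpl13a untreated 17.670; Rpl13a heat-shocked 18.470
ΔCt(untreated) = 25.540 − 17.670 = 7.870
ΔCt(heat-shocked) = 23.520 − 18.470 = 5.050
ΔΔCt = 5.050 − 7.870 = -2.820
Fold change = 2^(−(-2.820)) = 2^2.820 = 7.0616

7.062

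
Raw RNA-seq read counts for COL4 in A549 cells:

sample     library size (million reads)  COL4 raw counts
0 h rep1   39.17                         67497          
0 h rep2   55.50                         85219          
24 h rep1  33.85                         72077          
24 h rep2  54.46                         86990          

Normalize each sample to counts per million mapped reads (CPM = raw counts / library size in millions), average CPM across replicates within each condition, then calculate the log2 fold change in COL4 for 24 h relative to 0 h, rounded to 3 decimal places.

0.194

CPM(0 h rep1) = 67497 / 39.17 = 1723.1810
CPM(0 h rep2) = 85219 / 55.50 = 1535.4775
CPM(24 h rep1) = 72077 / 33.85 = 2129.3058
CPM(24 h rep2) = 86990 / 54.46 = 1597.3191
mean CPM(0 h) = 1629.3292; mean CPM(24 h) = 1863.3124
Fold change = 1863.3124 / 1629.3292 = 1.14361
log2(1.14361) = 0.1936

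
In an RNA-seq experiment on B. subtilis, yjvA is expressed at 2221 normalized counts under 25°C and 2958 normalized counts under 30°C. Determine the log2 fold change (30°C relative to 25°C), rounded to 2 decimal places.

0.41

Fold change = 2958 / 2221 = 1.3318
log2(1.3318) = 0.413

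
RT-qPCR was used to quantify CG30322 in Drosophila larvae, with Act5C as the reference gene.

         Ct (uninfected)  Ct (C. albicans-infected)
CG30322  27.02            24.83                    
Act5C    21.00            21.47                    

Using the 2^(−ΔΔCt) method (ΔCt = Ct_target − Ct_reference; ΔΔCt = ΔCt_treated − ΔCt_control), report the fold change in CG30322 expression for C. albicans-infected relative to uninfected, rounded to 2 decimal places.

6.32

ΔCt(uninfected) = 27.020 − 21.000 = 6.020
ΔCt(C. albicans-infected) = 24.830 − 21.470 = 3.360
ΔΔCt = 3.360 − 6.020 = -2.660
Fold change = 2^(−(-2.660)) = 2^2.660 = 6.320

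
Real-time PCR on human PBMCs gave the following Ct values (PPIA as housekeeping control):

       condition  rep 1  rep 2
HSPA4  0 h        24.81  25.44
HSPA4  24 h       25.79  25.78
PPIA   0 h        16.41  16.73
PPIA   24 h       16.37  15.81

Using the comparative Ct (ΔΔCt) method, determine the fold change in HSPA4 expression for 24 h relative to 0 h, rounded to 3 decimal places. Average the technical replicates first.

Mean Ct: HSPA4 0 h 25.125; HSPA4 24 h 25.785; PPIA 0 h 16.570; PPIA 24 h 16.090
ΔCt(0 h) = 25.125 − 16.570 = 8.555
ΔCt(24 h) = 25.785 − 16.090 = 9.695
ΔΔCt = 9.695 − 8.555 = 1.140
Fold change = 2^(−1.140) = 0.4538

0.454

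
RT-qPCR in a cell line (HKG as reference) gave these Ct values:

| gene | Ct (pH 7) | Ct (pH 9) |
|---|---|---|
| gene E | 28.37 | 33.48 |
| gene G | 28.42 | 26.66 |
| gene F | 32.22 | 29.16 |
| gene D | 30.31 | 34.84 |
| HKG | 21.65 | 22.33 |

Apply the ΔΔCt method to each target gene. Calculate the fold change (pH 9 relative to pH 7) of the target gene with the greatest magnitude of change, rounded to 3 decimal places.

0.046

gene E: ΔΔCt = (33.48−22.33) − (28.37−21.65) = 11.15 − 6.72 = 4.43; fold change = 2^-4.43 = 0.046
gene G: ΔΔCt = (26.66−22.33) − (28.42−21.65) = 4.33 − 6.77 = -2.44; fold change = 2^2.44 = 5.426
gene F: ΔΔCt = (29.16−22.33) − (32.22−21.65) = 6.83 − 10.57 = -3.74; fold change = 2^3.74 = 13.361
gene D: ΔΔCt = (34.84−22.33) − (30.31−21.65) = 12.51 − 8.66 = 3.85; fold change = 2^-3.85 = 0.069
gene E has the largest |ΔΔCt| = 4.43.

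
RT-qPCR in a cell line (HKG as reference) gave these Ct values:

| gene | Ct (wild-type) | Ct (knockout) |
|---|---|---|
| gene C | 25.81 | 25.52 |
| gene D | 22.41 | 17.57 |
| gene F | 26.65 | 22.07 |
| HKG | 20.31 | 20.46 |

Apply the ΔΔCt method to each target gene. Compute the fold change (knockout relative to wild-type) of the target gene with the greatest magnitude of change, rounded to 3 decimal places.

gene C: ΔΔCt = (25.52−20.46) − (25.81−20.31) = 5.06 − 5.50 = -0.44; fold change = 2^0.44 = 1.357
gene D: ΔΔCt = (17.57−20.46) − (22.41−20.31) = -2.89 − 2.10 = -4.99; fold change = 2^4.99 = 31.779
gene F: ΔΔCt = (22.07−20.46) − (26.65−20.31) = 1.61 − 6.34 = -4.73; fold change = 2^4.73 = 26.538
gene D has the largest |ΔΔCt| = 4.99.

31.779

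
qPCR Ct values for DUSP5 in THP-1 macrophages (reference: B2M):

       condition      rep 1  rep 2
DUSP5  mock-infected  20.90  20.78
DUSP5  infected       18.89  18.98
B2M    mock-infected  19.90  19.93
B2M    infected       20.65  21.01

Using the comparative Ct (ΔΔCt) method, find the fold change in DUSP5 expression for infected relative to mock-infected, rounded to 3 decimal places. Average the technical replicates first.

7.062

Mean Ct: DUSP5 mock-infected 20.840; DUSP5 infected 18.935; B2M mock-infected 19.915; B2M infected 20.830
ΔCt(mock-infected) = 20.840 − 19.915 = 0.925
ΔCt(infected) = 18.935 − 20.830 = -1.895
ΔΔCt = -1.895 − 0.925 = -2.820
Fold change = 2^(−(-2.820)) = 2^2.820 = 7.0616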